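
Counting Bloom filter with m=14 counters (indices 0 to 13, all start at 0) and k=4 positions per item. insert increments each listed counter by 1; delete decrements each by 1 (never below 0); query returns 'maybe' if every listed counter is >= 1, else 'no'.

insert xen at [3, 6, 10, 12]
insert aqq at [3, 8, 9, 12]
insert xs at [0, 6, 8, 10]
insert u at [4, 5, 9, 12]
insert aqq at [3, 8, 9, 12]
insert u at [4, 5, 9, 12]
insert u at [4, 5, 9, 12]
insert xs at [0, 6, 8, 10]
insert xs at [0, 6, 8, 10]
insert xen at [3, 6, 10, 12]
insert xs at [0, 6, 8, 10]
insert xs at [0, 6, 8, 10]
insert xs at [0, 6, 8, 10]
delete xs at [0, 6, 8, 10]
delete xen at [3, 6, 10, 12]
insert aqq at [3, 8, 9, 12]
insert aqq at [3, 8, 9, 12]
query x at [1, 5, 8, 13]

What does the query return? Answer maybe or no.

Step 1: insert xen at [3, 6, 10, 12] -> counters=[0,0,0,1,0,0,1,0,0,0,1,0,1,0]
Step 2: insert aqq at [3, 8, 9, 12] -> counters=[0,0,0,2,0,0,1,0,1,1,1,0,2,0]
Step 3: insert xs at [0, 6, 8, 10] -> counters=[1,0,0,2,0,0,2,0,2,1,2,0,2,0]
Step 4: insert u at [4, 5, 9, 12] -> counters=[1,0,0,2,1,1,2,0,2,2,2,0,3,0]
Step 5: insert aqq at [3, 8, 9, 12] -> counters=[1,0,0,3,1,1,2,0,3,3,2,0,4,0]
Step 6: insert u at [4, 5, 9, 12] -> counters=[1,0,0,3,2,2,2,0,3,4,2,0,5,0]
Step 7: insert u at [4, 5, 9, 12] -> counters=[1,0,0,3,3,3,2,0,3,5,2,0,6,0]
Step 8: insert xs at [0, 6, 8, 10] -> counters=[2,0,0,3,3,3,3,0,4,5,3,0,6,0]
Step 9: insert xs at [0, 6, 8, 10] -> counters=[3,0,0,3,3,3,4,0,5,5,4,0,6,0]
Step 10: insert xen at [3, 6, 10, 12] -> counters=[3,0,0,4,3,3,5,0,5,5,5,0,7,0]
Step 11: insert xs at [0, 6, 8, 10] -> counters=[4,0,0,4,3,3,6,0,6,5,6,0,7,0]
Step 12: insert xs at [0, 6, 8, 10] -> counters=[5,0,0,4,3,3,7,0,7,5,7,0,7,0]
Step 13: insert xs at [0, 6, 8, 10] -> counters=[6,0,0,4,3,3,8,0,8,5,8,0,7,0]
Step 14: delete xs at [0, 6, 8, 10] -> counters=[5,0,0,4,3,3,7,0,7,5,7,0,7,0]
Step 15: delete xen at [3, 6, 10, 12] -> counters=[5,0,0,3,3,3,6,0,7,5,6,0,6,0]
Step 16: insert aqq at [3, 8, 9, 12] -> counters=[5,0,0,4,3,3,6,0,8,6,6,0,7,0]
Step 17: insert aqq at [3, 8, 9, 12] -> counters=[5,0,0,5,3,3,6,0,9,7,6,0,8,0]
Query x: check counters[1]=0 counters[5]=3 counters[8]=9 counters[13]=0 -> no

Answer: no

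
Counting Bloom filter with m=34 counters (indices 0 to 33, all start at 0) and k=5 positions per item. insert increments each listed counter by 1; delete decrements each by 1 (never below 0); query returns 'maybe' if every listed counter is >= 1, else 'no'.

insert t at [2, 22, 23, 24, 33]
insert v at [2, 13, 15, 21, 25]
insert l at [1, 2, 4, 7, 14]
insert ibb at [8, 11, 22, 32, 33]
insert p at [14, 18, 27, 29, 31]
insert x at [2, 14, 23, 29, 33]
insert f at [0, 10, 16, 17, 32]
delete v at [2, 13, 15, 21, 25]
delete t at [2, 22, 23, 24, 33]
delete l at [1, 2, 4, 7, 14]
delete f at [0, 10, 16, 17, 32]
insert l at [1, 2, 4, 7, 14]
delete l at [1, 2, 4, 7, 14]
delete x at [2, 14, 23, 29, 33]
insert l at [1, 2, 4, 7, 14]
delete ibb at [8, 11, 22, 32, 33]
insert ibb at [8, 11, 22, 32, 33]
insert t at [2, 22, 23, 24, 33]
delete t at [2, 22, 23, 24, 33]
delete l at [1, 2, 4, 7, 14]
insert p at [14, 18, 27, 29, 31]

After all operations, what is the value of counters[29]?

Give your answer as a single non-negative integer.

Answer: 2

Derivation:
Step 1: insert t at [2, 22, 23, 24, 33] -> counters=[0,0,1,0,0,0,0,0,0,0,0,0,0,0,0,0,0,0,0,0,0,0,1,1,1,0,0,0,0,0,0,0,0,1]
Step 2: insert v at [2, 13, 15, 21, 25] -> counters=[0,0,2,0,0,0,0,0,0,0,0,0,0,1,0,1,0,0,0,0,0,1,1,1,1,1,0,0,0,0,0,0,0,1]
Step 3: insert l at [1, 2, 4, 7, 14] -> counters=[0,1,3,0,1,0,0,1,0,0,0,0,0,1,1,1,0,0,0,0,0,1,1,1,1,1,0,0,0,0,0,0,0,1]
Step 4: insert ibb at [8, 11, 22, 32, 33] -> counters=[0,1,3,0,1,0,0,1,1,0,0,1,0,1,1,1,0,0,0,0,0,1,2,1,1,1,0,0,0,0,0,0,1,2]
Step 5: insert p at [14, 18, 27, 29, 31] -> counters=[0,1,3,0,1,0,0,1,1,0,0,1,0,1,2,1,0,0,1,0,0,1,2,1,1,1,0,1,0,1,0,1,1,2]
Step 6: insert x at [2, 14, 23, 29, 33] -> counters=[0,1,4,0,1,0,0,1,1,0,0,1,0,1,3,1,0,0,1,0,0,1,2,2,1,1,0,1,0,2,0,1,1,3]
Step 7: insert f at [0, 10, 16, 17, 32] -> counters=[1,1,4,0,1,0,0,1,1,0,1,1,0,1,3,1,1,1,1,0,0,1,2,2,1,1,0,1,0,2,0,1,2,3]
Step 8: delete v at [2, 13, 15, 21, 25] -> counters=[1,1,3,0,1,0,0,1,1,0,1,1,0,0,3,0,1,1,1,0,0,0,2,2,1,0,0,1,0,2,0,1,2,3]
Step 9: delete t at [2, 22, 23, 24, 33] -> counters=[1,1,2,0,1,0,0,1,1,0,1,1,0,0,3,0,1,1,1,0,0,0,1,1,0,0,0,1,0,2,0,1,2,2]
Step 10: delete l at [1, 2, 4, 7, 14] -> counters=[1,0,1,0,0,0,0,0,1,0,1,1,0,0,2,0,1,1,1,0,0,0,1,1,0,0,0,1,0,2,0,1,2,2]
Step 11: delete f at [0, 10, 16, 17, 32] -> counters=[0,0,1,0,0,0,0,0,1,0,0,1,0,0,2,0,0,0,1,0,0,0,1,1,0,0,0,1,0,2,0,1,1,2]
Step 12: insert l at [1, 2, 4, 7, 14] -> counters=[0,1,2,0,1,0,0,1,1,0,0,1,0,0,3,0,0,0,1,0,0,0,1,1,0,0,0,1,0,2,0,1,1,2]
Step 13: delete l at [1, 2, 4, 7, 14] -> counters=[0,0,1,0,0,0,0,0,1,0,0,1,0,0,2,0,0,0,1,0,0,0,1,1,0,0,0,1,0,2,0,1,1,2]
Step 14: delete x at [2, 14, 23, 29, 33] -> counters=[0,0,0,0,0,0,0,0,1,0,0,1,0,0,1,0,0,0,1,0,0,0,1,0,0,0,0,1,0,1,0,1,1,1]
Step 15: insert l at [1, 2, 4, 7, 14] -> counters=[0,1,1,0,1,0,0,1,1,0,0,1,0,0,2,0,0,0,1,0,0,0,1,0,0,0,0,1,0,1,0,1,1,1]
Step 16: delete ibb at [8, 11, 22, 32, 33] -> counters=[0,1,1,0,1,0,0,1,0,0,0,0,0,0,2,0,0,0,1,0,0,0,0,0,0,0,0,1,0,1,0,1,0,0]
Step 17: insert ibb at [8, 11, 22, 32, 33] -> counters=[0,1,1,0,1,0,0,1,1,0,0,1,0,0,2,0,0,0,1,0,0,0,1,0,0,0,0,1,0,1,0,1,1,1]
Step 18: insert t at [2, 22, 23, 24, 33] -> counters=[0,1,2,0,1,0,0,1,1,0,0,1,0,0,2,0,0,0,1,0,0,0,2,1,1,0,0,1,0,1,0,1,1,2]
Step 19: delete t at [2, 22, 23, 24, 33] -> counters=[0,1,1,0,1,0,0,1,1,0,0,1,0,0,2,0,0,0,1,0,0,0,1,0,0,0,0,1,0,1,0,1,1,1]
Step 20: delete l at [1, 2, 4, 7, 14] -> counters=[0,0,0,0,0,0,0,0,1,0,0,1,0,0,1,0,0,0,1,0,0,0,1,0,0,0,0,1,0,1,0,1,1,1]
Step 21: insert p at [14, 18, 27, 29, 31] -> counters=[0,0,0,0,0,0,0,0,1,0,0,1,0,0,2,0,0,0,2,0,0,0,1,0,0,0,0,2,0,2,0,2,1,1]
Final counters=[0,0,0,0,0,0,0,0,1,0,0,1,0,0,2,0,0,0,2,0,0,0,1,0,0,0,0,2,0,2,0,2,1,1] -> counters[29]=2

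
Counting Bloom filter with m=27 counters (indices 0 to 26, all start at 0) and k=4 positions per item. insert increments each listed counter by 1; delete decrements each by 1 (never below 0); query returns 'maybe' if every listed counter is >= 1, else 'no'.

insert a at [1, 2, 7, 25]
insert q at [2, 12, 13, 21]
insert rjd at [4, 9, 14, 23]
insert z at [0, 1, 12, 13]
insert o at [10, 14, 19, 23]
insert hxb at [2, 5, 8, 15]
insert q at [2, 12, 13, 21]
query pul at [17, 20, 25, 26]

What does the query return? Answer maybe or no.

Answer: no

Derivation:
Step 1: insert a at [1, 2, 7, 25] -> counters=[0,1,1,0,0,0,0,1,0,0,0,0,0,0,0,0,0,0,0,0,0,0,0,0,0,1,0]
Step 2: insert q at [2, 12, 13, 21] -> counters=[0,1,2,0,0,0,0,1,0,0,0,0,1,1,0,0,0,0,0,0,0,1,0,0,0,1,0]
Step 3: insert rjd at [4, 9, 14, 23] -> counters=[0,1,2,0,1,0,0,1,0,1,0,0,1,1,1,0,0,0,0,0,0,1,0,1,0,1,0]
Step 4: insert z at [0, 1, 12, 13] -> counters=[1,2,2,0,1,0,0,1,0,1,0,0,2,2,1,0,0,0,0,0,0,1,0,1,0,1,0]
Step 5: insert o at [10, 14, 19, 23] -> counters=[1,2,2,0,1,0,0,1,0,1,1,0,2,2,2,0,0,0,0,1,0,1,0,2,0,1,0]
Step 6: insert hxb at [2, 5, 8, 15] -> counters=[1,2,3,0,1,1,0,1,1,1,1,0,2,2,2,1,0,0,0,1,0,1,0,2,0,1,0]
Step 7: insert q at [2, 12, 13, 21] -> counters=[1,2,4,0,1,1,0,1,1,1,1,0,3,3,2,1,0,0,0,1,0,2,0,2,0,1,0]
Query pul: check counters[17]=0 counters[20]=0 counters[25]=1 counters[26]=0 -> no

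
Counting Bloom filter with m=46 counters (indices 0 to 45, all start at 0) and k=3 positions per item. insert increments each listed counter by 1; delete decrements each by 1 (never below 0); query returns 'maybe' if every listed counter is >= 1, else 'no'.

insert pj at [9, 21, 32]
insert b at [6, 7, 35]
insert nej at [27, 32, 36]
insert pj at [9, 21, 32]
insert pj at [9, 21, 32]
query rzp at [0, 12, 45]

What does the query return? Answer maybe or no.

Step 1: insert pj at [9, 21, 32] -> counters=[0,0,0,0,0,0,0,0,0,1,0,0,0,0,0,0,0,0,0,0,0,1,0,0,0,0,0,0,0,0,0,0,1,0,0,0,0,0,0,0,0,0,0,0,0,0]
Step 2: insert b at [6, 7, 35] -> counters=[0,0,0,0,0,0,1,1,0,1,0,0,0,0,0,0,0,0,0,0,0,1,0,0,0,0,0,0,0,0,0,0,1,0,0,1,0,0,0,0,0,0,0,0,0,0]
Step 3: insert nej at [27, 32, 36] -> counters=[0,0,0,0,0,0,1,1,0,1,0,0,0,0,0,0,0,0,0,0,0,1,0,0,0,0,0,1,0,0,0,0,2,0,0,1,1,0,0,0,0,0,0,0,0,0]
Step 4: insert pj at [9, 21, 32] -> counters=[0,0,0,0,0,0,1,1,0,2,0,0,0,0,0,0,0,0,0,0,0,2,0,0,0,0,0,1,0,0,0,0,3,0,0,1,1,0,0,0,0,0,0,0,0,0]
Step 5: insert pj at [9, 21, 32] -> counters=[0,0,0,0,0,0,1,1,0,3,0,0,0,0,0,0,0,0,0,0,0,3,0,0,0,0,0,1,0,0,0,0,4,0,0,1,1,0,0,0,0,0,0,0,0,0]
Query rzp: check counters[0]=0 counters[12]=0 counters[45]=0 -> no

Answer: no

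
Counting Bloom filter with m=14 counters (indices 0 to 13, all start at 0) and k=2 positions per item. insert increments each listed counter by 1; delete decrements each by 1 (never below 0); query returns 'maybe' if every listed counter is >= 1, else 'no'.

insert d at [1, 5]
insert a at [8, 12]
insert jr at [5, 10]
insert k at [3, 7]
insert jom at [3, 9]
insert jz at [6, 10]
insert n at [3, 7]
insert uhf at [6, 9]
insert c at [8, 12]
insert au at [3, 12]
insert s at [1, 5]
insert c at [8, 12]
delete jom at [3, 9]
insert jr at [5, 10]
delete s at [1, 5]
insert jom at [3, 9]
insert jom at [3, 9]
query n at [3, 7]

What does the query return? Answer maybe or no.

Step 1: insert d at [1, 5] -> counters=[0,1,0,0,0,1,0,0,0,0,0,0,0,0]
Step 2: insert a at [8, 12] -> counters=[0,1,0,0,0,1,0,0,1,0,0,0,1,0]
Step 3: insert jr at [5, 10] -> counters=[0,1,0,0,0,2,0,0,1,0,1,0,1,0]
Step 4: insert k at [3, 7] -> counters=[0,1,0,1,0,2,0,1,1,0,1,0,1,0]
Step 5: insert jom at [3, 9] -> counters=[0,1,0,2,0,2,0,1,1,1,1,0,1,0]
Step 6: insert jz at [6, 10] -> counters=[0,1,0,2,0,2,1,1,1,1,2,0,1,0]
Step 7: insert n at [3, 7] -> counters=[0,1,0,3,0,2,1,2,1,1,2,0,1,0]
Step 8: insert uhf at [6, 9] -> counters=[0,1,0,3,0,2,2,2,1,2,2,0,1,0]
Step 9: insert c at [8, 12] -> counters=[0,1,0,3,0,2,2,2,2,2,2,0,2,0]
Step 10: insert au at [3, 12] -> counters=[0,1,0,4,0,2,2,2,2,2,2,0,3,0]
Step 11: insert s at [1, 5] -> counters=[0,2,0,4,0,3,2,2,2,2,2,0,3,0]
Step 12: insert c at [8, 12] -> counters=[0,2,0,4,0,3,2,2,3,2,2,0,4,0]
Step 13: delete jom at [3, 9] -> counters=[0,2,0,3,0,3,2,2,3,1,2,0,4,0]
Step 14: insert jr at [5, 10] -> counters=[0,2,0,3,0,4,2,2,3,1,3,0,4,0]
Step 15: delete s at [1, 5] -> counters=[0,1,0,3,0,3,2,2,3,1,3,0,4,0]
Step 16: insert jom at [3, 9] -> counters=[0,1,0,4,0,3,2,2,3,2,3,0,4,0]
Step 17: insert jom at [3, 9] -> counters=[0,1,0,5,0,3,2,2,3,3,3,0,4,0]
Query n: check counters[3]=5 counters[7]=2 -> maybe

Answer: maybe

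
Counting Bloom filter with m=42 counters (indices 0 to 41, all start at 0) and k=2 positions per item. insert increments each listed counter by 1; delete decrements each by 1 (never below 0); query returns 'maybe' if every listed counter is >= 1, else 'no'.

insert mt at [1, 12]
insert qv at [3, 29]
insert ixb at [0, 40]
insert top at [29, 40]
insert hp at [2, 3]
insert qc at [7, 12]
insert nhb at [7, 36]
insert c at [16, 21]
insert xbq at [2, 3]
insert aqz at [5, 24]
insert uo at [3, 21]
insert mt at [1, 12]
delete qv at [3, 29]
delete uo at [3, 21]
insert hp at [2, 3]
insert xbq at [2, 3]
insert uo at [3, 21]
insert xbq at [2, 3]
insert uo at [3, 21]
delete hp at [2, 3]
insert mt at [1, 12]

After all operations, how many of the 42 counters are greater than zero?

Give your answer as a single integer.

Answer: 13

Derivation:
Step 1: insert mt at [1, 12] -> counters=[0,1,0,0,0,0,0,0,0,0,0,0,1,0,0,0,0,0,0,0,0,0,0,0,0,0,0,0,0,0,0,0,0,0,0,0,0,0,0,0,0,0]
Step 2: insert qv at [3, 29] -> counters=[0,1,0,1,0,0,0,0,0,0,0,0,1,0,0,0,0,0,0,0,0,0,0,0,0,0,0,0,0,1,0,0,0,0,0,0,0,0,0,0,0,0]
Step 3: insert ixb at [0, 40] -> counters=[1,1,0,1,0,0,0,0,0,0,0,0,1,0,0,0,0,0,0,0,0,0,0,0,0,0,0,0,0,1,0,0,0,0,0,0,0,0,0,0,1,0]
Step 4: insert top at [29, 40] -> counters=[1,1,0,1,0,0,0,0,0,0,0,0,1,0,0,0,0,0,0,0,0,0,0,0,0,0,0,0,0,2,0,0,0,0,0,0,0,0,0,0,2,0]
Step 5: insert hp at [2, 3] -> counters=[1,1,1,2,0,0,0,0,0,0,0,0,1,0,0,0,0,0,0,0,0,0,0,0,0,0,0,0,0,2,0,0,0,0,0,0,0,0,0,0,2,0]
Step 6: insert qc at [7, 12] -> counters=[1,1,1,2,0,0,0,1,0,0,0,0,2,0,0,0,0,0,0,0,0,0,0,0,0,0,0,0,0,2,0,0,0,0,0,0,0,0,0,0,2,0]
Step 7: insert nhb at [7, 36] -> counters=[1,1,1,2,0,0,0,2,0,0,0,0,2,0,0,0,0,0,0,0,0,0,0,0,0,0,0,0,0,2,0,0,0,0,0,0,1,0,0,0,2,0]
Step 8: insert c at [16, 21] -> counters=[1,1,1,2,0,0,0,2,0,0,0,0,2,0,0,0,1,0,0,0,0,1,0,0,0,0,0,0,0,2,0,0,0,0,0,0,1,0,0,0,2,0]
Step 9: insert xbq at [2, 3] -> counters=[1,1,2,3,0,0,0,2,0,0,0,0,2,0,0,0,1,0,0,0,0,1,0,0,0,0,0,0,0,2,0,0,0,0,0,0,1,0,0,0,2,0]
Step 10: insert aqz at [5, 24] -> counters=[1,1,2,3,0,1,0,2,0,0,0,0,2,0,0,0,1,0,0,0,0,1,0,0,1,0,0,0,0,2,0,0,0,0,0,0,1,0,0,0,2,0]
Step 11: insert uo at [3, 21] -> counters=[1,1,2,4,0,1,0,2,0,0,0,0,2,0,0,0,1,0,0,0,0,2,0,0,1,0,0,0,0,2,0,0,0,0,0,0,1,0,0,0,2,0]
Step 12: insert mt at [1, 12] -> counters=[1,2,2,4,0,1,0,2,0,0,0,0,3,0,0,0,1,0,0,0,0,2,0,0,1,0,0,0,0,2,0,0,0,0,0,0,1,0,0,0,2,0]
Step 13: delete qv at [3, 29] -> counters=[1,2,2,3,0,1,0,2,0,0,0,0,3,0,0,0,1,0,0,0,0,2,0,0,1,0,0,0,0,1,0,0,0,0,0,0,1,0,0,0,2,0]
Step 14: delete uo at [3, 21] -> counters=[1,2,2,2,0,1,0,2,0,0,0,0,3,0,0,0,1,0,0,0,0,1,0,0,1,0,0,0,0,1,0,0,0,0,0,0,1,0,0,0,2,0]
Step 15: insert hp at [2, 3] -> counters=[1,2,3,3,0,1,0,2,0,0,0,0,3,0,0,0,1,0,0,0,0,1,0,0,1,0,0,0,0,1,0,0,0,0,0,0,1,0,0,0,2,0]
Step 16: insert xbq at [2, 3] -> counters=[1,2,4,4,0,1,0,2,0,0,0,0,3,0,0,0,1,0,0,0,0,1,0,0,1,0,0,0,0,1,0,0,0,0,0,0,1,0,0,0,2,0]
Step 17: insert uo at [3, 21] -> counters=[1,2,4,5,0,1,0,2,0,0,0,0,3,0,0,0,1,0,0,0,0,2,0,0,1,0,0,0,0,1,0,0,0,0,0,0,1,0,0,0,2,0]
Step 18: insert xbq at [2, 3] -> counters=[1,2,5,6,0,1,0,2,0,0,0,0,3,0,0,0,1,0,0,0,0,2,0,0,1,0,0,0,0,1,0,0,0,0,0,0,1,0,0,0,2,0]
Step 19: insert uo at [3, 21] -> counters=[1,2,5,7,0,1,0,2,0,0,0,0,3,0,0,0,1,0,0,0,0,3,0,0,1,0,0,0,0,1,0,0,0,0,0,0,1,0,0,0,2,0]
Step 20: delete hp at [2, 3] -> counters=[1,2,4,6,0,1,0,2,0,0,0,0,3,0,0,0,1,0,0,0,0,3,0,0,1,0,0,0,0,1,0,0,0,0,0,0,1,0,0,0,2,0]
Step 21: insert mt at [1, 12] -> counters=[1,3,4,6,0,1,0,2,0,0,0,0,4,0,0,0,1,0,0,0,0,3,0,0,1,0,0,0,0,1,0,0,0,0,0,0,1,0,0,0,2,0]
Final counters=[1,3,4,6,0,1,0,2,0,0,0,0,4,0,0,0,1,0,0,0,0,3,0,0,1,0,0,0,0,1,0,0,0,0,0,0,1,0,0,0,2,0] -> 13 nonzero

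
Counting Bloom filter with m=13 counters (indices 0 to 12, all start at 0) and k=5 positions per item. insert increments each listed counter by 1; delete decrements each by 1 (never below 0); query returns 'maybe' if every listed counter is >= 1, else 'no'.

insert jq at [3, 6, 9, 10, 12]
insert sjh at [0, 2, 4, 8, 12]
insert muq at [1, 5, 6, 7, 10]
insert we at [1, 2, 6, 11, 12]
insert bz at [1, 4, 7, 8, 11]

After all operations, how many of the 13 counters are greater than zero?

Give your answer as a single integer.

Answer: 13

Derivation:
Step 1: insert jq at [3, 6, 9, 10, 12] -> counters=[0,0,0,1,0,0,1,0,0,1,1,0,1]
Step 2: insert sjh at [0, 2, 4, 8, 12] -> counters=[1,0,1,1,1,0,1,0,1,1,1,0,2]
Step 3: insert muq at [1, 5, 6, 7, 10] -> counters=[1,1,1,1,1,1,2,1,1,1,2,0,2]
Step 4: insert we at [1, 2, 6, 11, 12] -> counters=[1,2,2,1,1,1,3,1,1,1,2,1,3]
Step 5: insert bz at [1, 4, 7, 8, 11] -> counters=[1,3,2,1,2,1,3,2,2,1,2,2,3]
Final counters=[1,3,2,1,2,1,3,2,2,1,2,2,3] -> 13 nonzero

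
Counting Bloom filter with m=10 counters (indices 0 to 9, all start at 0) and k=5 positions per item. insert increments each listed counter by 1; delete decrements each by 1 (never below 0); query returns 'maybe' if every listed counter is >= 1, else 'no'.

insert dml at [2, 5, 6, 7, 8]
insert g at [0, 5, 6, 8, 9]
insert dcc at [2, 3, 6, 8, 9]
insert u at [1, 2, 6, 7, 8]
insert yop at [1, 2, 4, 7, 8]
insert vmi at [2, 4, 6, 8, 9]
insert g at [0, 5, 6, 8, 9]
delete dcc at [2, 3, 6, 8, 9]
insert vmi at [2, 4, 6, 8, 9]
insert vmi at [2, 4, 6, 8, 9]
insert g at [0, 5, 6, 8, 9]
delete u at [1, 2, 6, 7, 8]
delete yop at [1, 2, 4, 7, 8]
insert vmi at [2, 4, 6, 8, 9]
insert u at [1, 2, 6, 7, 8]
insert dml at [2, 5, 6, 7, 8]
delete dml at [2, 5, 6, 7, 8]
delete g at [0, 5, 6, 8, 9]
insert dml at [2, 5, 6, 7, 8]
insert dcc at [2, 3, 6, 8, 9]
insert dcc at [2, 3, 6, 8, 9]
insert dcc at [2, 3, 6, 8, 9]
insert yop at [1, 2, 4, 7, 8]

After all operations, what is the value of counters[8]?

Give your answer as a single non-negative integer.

Answer: 13

Derivation:
Step 1: insert dml at [2, 5, 6, 7, 8] -> counters=[0,0,1,0,0,1,1,1,1,0]
Step 2: insert g at [0, 5, 6, 8, 9] -> counters=[1,0,1,0,0,2,2,1,2,1]
Step 3: insert dcc at [2, 3, 6, 8, 9] -> counters=[1,0,2,1,0,2,3,1,3,2]
Step 4: insert u at [1, 2, 6, 7, 8] -> counters=[1,1,3,1,0,2,4,2,4,2]
Step 5: insert yop at [1, 2, 4, 7, 8] -> counters=[1,2,4,1,1,2,4,3,5,2]
Step 6: insert vmi at [2, 4, 6, 8, 9] -> counters=[1,2,5,1,2,2,5,3,6,3]
Step 7: insert g at [0, 5, 6, 8, 9] -> counters=[2,2,5,1,2,3,6,3,7,4]
Step 8: delete dcc at [2, 3, 6, 8, 9] -> counters=[2,2,4,0,2,3,5,3,6,3]
Step 9: insert vmi at [2, 4, 6, 8, 9] -> counters=[2,2,5,0,3,3,6,3,7,4]
Step 10: insert vmi at [2, 4, 6, 8, 9] -> counters=[2,2,6,0,4,3,7,3,8,5]
Step 11: insert g at [0, 5, 6, 8, 9] -> counters=[3,2,6,0,4,4,8,3,9,6]
Step 12: delete u at [1, 2, 6, 7, 8] -> counters=[3,1,5,0,4,4,7,2,8,6]
Step 13: delete yop at [1, 2, 4, 7, 8] -> counters=[3,0,4,0,3,4,7,1,7,6]
Step 14: insert vmi at [2, 4, 6, 8, 9] -> counters=[3,0,5,0,4,4,8,1,8,7]
Step 15: insert u at [1, 2, 6, 7, 8] -> counters=[3,1,6,0,4,4,9,2,9,7]
Step 16: insert dml at [2, 5, 6, 7, 8] -> counters=[3,1,7,0,4,5,10,3,10,7]
Step 17: delete dml at [2, 5, 6, 7, 8] -> counters=[3,1,6,0,4,4,9,2,9,7]
Step 18: delete g at [0, 5, 6, 8, 9] -> counters=[2,1,6,0,4,3,8,2,8,6]
Step 19: insert dml at [2, 5, 6, 7, 8] -> counters=[2,1,7,0,4,4,9,3,9,6]
Step 20: insert dcc at [2, 3, 6, 8, 9] -> counters=[2,1,8,1,4,4,10,3,10,7]
Step 21: insert dcc at [2, 3, 6, 8, 9] -> counters=[2,1,9,2,4,4,11,3,11,8]
Step 22: insert dcc at [2, 3, 6, 8, 9] -> counters=[2,1,10,3,4,4,12,3,12,9]
Step 23: insert yop at [1, 2, 4, 7, 8] -> counters=[2,2,11,3,5,4,12,4,13,9]
Final counters=[2,2,11,3,5,4,12,4,13,9] -> counters[8]=13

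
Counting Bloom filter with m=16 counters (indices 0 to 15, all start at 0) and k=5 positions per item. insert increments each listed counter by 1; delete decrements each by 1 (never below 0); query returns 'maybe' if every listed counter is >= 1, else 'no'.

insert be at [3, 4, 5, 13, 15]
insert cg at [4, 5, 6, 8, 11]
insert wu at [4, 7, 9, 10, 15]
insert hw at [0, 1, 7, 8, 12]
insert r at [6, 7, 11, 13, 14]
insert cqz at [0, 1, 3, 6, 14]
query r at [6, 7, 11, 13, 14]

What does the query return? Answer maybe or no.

Answer: maybe

Derivation:
Step 1: insert be at [3, 4, 5, 13, 15] -> counters=[0,0,0,1,1,1,0,0,0,0,0,0,0,1,0,1]
Step 2: insert cg at [4, 5, 6, 8, 11] -> counters=[0,0,0,1,2,2,1,0,1,0,0,1,0,1,0,1]
Step 3: insert wu at [4, 7, 9, 10, 15] -> counters=[0,0,0,1,3,2,1,1,1,1,1,1,0,1,0,2]
Step 4: insert hw at [0, 1, 7, 8, 12] -> counters=[1,1,0,1,3,2,1,2,2,1,1,1,1,1,0,2]
Step 5: insert r at [6, 7, 11, 13, 14] -> counters=[1,1,0,1,3,2,2,3,2,1,1,2,1,2,1,2]
Step 6: insert cqz at [0, 1, 3, 6, 14] -> counters=[2,2,0,2,3,2,3,3,2,1,1,2,1,2,2,2]
Query r: check counters[6]=3 counters[7]=3 counters[11]=2 counters[13]=2 counters[14]=2 -> maybe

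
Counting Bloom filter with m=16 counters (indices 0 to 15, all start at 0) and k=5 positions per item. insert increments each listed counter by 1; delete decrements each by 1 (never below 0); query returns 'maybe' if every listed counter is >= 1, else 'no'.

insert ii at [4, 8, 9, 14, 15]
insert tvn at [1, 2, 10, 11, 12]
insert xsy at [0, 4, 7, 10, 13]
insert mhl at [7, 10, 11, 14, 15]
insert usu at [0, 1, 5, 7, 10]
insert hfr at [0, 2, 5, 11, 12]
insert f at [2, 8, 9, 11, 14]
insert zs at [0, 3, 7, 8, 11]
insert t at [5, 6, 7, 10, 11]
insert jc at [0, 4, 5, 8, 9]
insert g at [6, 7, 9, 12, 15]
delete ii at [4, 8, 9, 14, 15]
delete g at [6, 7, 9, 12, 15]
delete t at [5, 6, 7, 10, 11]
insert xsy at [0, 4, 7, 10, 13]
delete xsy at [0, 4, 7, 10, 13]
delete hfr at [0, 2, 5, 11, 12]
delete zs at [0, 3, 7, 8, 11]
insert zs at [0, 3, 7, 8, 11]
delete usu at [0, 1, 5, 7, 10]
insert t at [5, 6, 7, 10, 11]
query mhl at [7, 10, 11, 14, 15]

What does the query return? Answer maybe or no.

Step 1: insert ii at [4, 8, 9, 14, 15] -> counters=[0,0,0,0,1,0,0,0,1,1,0,0,0,0,1,1]
Step 2: insert tvn at [1, 2, 10, 11, 12] -> counters=[0,1,1,0,1,0,0,0,1,1,1,1,1,0,1,1]
Step 3: insert xsy at [0, 4, 7, 10, 13] -> counters=[1,1,1,0,2,0,0,1,1,1,2,1,1,1,1,1]
Step 4: insert mhl at [7, 10, 11, 14, 15] -> counters=[1,1,1,0,2,0,0,2,1,1,3,2,1,1,2,2]
Step 5: insert usu at [0, 1, 5, 7, 10] -> counters=[2,2,1,0,2,1,0,3,1,1,4,2,1,1,2,2]
Step 6: insert hfr at [0, 2, 5, 11, 12] -> counters=[3,2,2,0,2,2,0,3,1,1,4,3,2,1,2,2]
Step 7: insert f at [2, 8, 9, 11, 14] -> counters=[3,2,3,0,2,2,0,3,2,2,4,4,2,1,3,2]
Step 8: insert zs at [0, 3, 7, 8, 11] -> counters=[4,2,3,1,2,2,0,4,3,2,4,5,2,1,3,2]
Step 9: insert t at [5, 6, 7, 10, 11] -> counters=[4,2,3,1,2,3,1,5,3,2,5,6,2,1,3,2]
Step 10: insert jc at [0, 4, 5, 8, 9] -> counters=[5,2,3,1,3,4,1,5,4,3,5,6,2,1,3,2]
Step 11: insert g at [6, 7, 9, 12, 15] -> counters=[5,2,3,1,3,4,2,6,4,4,5,6,3,1,3,3]
Step 12: delete ii at [4, 8, 9, 14, 15] -> counters=[5,2,3,1,2,4,2,6,3,3,5,6,3,1,2,2]
Step 13: delete g at [6, 7, 9, 12, 15] -> counters=[5,2,3,1,2,4,1,5,3,2,5,6,2,1,2,1]
Step 14: delete t at [5, 6, 7, 10, 11] -> counters=[5,2,3,1,2,3,0,4,3,2,4,5,2,1,2,1]
Step 15: insert xsy at [0, 4, 7, 10, 13] -> counters=[6,2,3,1,3,3,0,5,3,2,5,5,2,2,2,1]
Step 16: delete xsy at [0, 4, 7, 10, 13] -> counters=[5,2,3,1,2,3,0,4,3,2,4,5,2,1,2,1]
Step 17: delete hfr at [0, 2, 5, 11, 12] -> counters=[4,2,2,1,2,2,0,4,3,2,4,4,1,1,2,1]
Step 18: delete zs at [0, 3, 7, 8, 11] -> counters=[3,2,2,0,2,2,0,3,2,2,4,3,1,1,2,1]
Step 19: insert zs at [0, 3, 7, 8, 11] -> counters=[4,2,2,1,2,2,0,4,3,2,4,4,1,1,2,1]
Step 20: delete usu at [0, 1, 5, 7, 10] -> counters=[3,1,2,1,2,1,0,3,3,2,3,4,1,1,2,1]
Step 21: insert t at [5, 6, 7, 10, 11] -> counters=[3,1,2,1,2,2,1,4,3,2,4,5,1,1,2,1]
Query mhl: check counters[7]=4 counters[10]=4 counters[11]=5 counters[14]=2 counters[15]=1 -> maybe

Answer: maybe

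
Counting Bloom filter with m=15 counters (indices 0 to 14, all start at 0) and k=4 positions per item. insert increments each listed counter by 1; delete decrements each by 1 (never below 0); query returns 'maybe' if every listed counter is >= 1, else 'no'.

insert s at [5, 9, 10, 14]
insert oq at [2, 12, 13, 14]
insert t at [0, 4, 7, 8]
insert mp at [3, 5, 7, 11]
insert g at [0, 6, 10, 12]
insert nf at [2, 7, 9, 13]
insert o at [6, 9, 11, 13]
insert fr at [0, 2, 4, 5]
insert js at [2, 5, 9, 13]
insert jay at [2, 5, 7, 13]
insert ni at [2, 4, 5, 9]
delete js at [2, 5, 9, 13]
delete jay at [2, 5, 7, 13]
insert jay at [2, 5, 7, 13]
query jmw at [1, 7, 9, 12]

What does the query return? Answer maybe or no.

Step 1: insert s at [5, 9, 10, 14] -> counters=[0,0,0,0,0,1,0,0,0,1,1,0,0,0,1]
Step 2: insert oq at [2, 12, 13, 14] -> counters=[0,0,1,0,0,1,0,0,0,1,1,0,1,1,2]
Step 3: insert t at [0, 4, 7, 8] -> counters=[1,0,1,0,1,1,0,1,1,1,1,0,1,1,2]
Step 4: insert mp at [3, 5, 7, 11] -> counters=[1,0,1,1,1,2,0,2,1,1,1,1,1,1,2]
Step 5: insert g at [0, 6, 10, 12] -> counters=[2,0,1,1,1,2,1,2,1,1,2,1,2,1,2]
Step 6: insert nf at [2, 7, 9, 13] -> counters=[2,0,2,1,1,2,1,3,1,2,2,1,2,2,2]
Step 7: insert o at [6, 9, 11, 13] -> counters=[2,0,2,1,1,2,2,3,1,3,2,2,2,3,2]
Step 8: insert fr at [0, 2, 4, 5] -> counters=[3,0,3,1,2,3,2,3,1,3,2,2,2,3,2]
Step 9: insert js at [2, 5, 9, 13] -> counters=[3,0,4,1,2,4,2,3,1,4,2,2,2,4,2]
Step 10: insert jay at [2, 5, 7, 13] -> counters=[3,0,5,1,2,5,2,4,1,4,2,2,2,5,2]
Step 11: insert ni at [2, 4, 5, 9] -> counters=[3,0,6,1,3,6,2,4,1,5,2,2,2,5,2]
Step 12: delete js at [2, 5, 9, 13] -> counters=[3,0,5,1,3,5,2,4,1,4,2,2,2,4,2]
Step 13: delete jay at [2, 5, 7, 13] -> counters=[3,0,4,1,3,4,2,3,1,4,2,2,2,3,2]
Step 14: insert jay at [2, 5, 7, 13] -> counters=[3,0,5,1,3,5,2,4,1,4,2,2,2,4,2]
Query jmw: check counters[1]=0 counters[7]=4 counters[9]=4 counters[12]=2 -> no

Answer: no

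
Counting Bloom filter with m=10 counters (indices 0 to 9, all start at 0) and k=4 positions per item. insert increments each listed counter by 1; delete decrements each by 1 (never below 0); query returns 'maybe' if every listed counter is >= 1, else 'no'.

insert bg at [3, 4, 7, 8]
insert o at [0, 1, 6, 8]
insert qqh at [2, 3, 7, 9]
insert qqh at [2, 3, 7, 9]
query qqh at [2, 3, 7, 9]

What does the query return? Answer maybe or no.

Step 1: insert bg at [3, 4, 7, 8] -> counters=[0,0,0,1,1,0,0,1,1,0]
Step 2: insert o at [0, 1, 6, 8] -> counters=[1,1,0,1,1,0,1,1,2,0]
Step 3: insert qqh at [2, 3, 7, 9] -> counters=[1,1,1,2,1,0,1,2,2,1]
Step 4: insert qqh at [2, 3, 7, 9] -> counters=[1,1,2,3,1,0,1,3,2,2]
Query qqh: check counters[2]=2 counters[3]=3 counters[7]=3 counters[9]=2 -> maybe

Answer: maybe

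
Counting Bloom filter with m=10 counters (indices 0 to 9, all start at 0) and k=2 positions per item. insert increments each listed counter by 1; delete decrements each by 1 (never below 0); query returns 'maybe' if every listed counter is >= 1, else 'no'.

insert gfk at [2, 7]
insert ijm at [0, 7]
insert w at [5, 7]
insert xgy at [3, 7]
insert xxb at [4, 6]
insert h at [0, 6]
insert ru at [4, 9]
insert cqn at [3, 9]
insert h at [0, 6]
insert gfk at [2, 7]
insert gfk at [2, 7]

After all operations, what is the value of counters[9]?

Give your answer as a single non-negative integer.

Step 1: insert gfk at [2, 7] -> counters=[0,0,1,0,0,0,0,1,0,0]
Step 2: insert ijm at [0, 7] -> counters=[1,0,1,0,0,0,0,2,0,0]
Step 3: insert w at [5, 7] -> counters=[1,0,1,0,0,1,0,3,0,0]
Step 4: insert xgy at [3, 7] -> counters=[1,0,1,1,0,1,0,4,0,0]
Step 5: insert xxb at [4, 6] -> counters=[1,0,1,1,1,1,1,4,0,0]
Step 6: insert h at [0, 6] -> counters=[2,0,1,1,1,1,2,4,0,0]
Step 7: insert ru at [4, 9] -> counters=[2,0,1,1,2,1,2,4,0,1]
Step 8: insert cqn at [3, 9] -> counters=[2,0,1,2,2,1,2,4,0,2]
Step 9: insert h at [0, 6] -> counters=[3,0,1,2,2,1,3,4,0,2]
Step 10: insert gfk at [2, 7] -> counters=[3,0,2,2,2,1,3,5,0,2]
Step 11: insert gfk at [2, 7] -> counters=[3,0,3,2,2,1,3,6,0,2]
Final counters=[3,0,3,2,2,1,3,6,0,2] -> counters[9]=2

Answer: 2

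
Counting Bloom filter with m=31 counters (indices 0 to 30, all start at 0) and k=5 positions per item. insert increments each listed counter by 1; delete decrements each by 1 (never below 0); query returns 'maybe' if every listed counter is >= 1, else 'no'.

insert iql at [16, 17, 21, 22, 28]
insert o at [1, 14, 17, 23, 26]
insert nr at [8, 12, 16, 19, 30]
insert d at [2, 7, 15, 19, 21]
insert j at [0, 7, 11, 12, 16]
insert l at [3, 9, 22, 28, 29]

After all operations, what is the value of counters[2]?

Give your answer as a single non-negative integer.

Answer: 1

Derivation:
Step 1: insert iql at [16, 17, 21, 22, 28] -> counters=[0,0,0,0,0,0,0,0,0,0,0,0,0,0,0,0,1,1,0,0,0,1,1,0,0,0,0,0,1,0,0]
Step 2: insert o at [1, 14, 17, 23, 26] -> counters=[0,1,0,0,0,0,0,0,0,0,0,0,0,0,1,0,1,2,0,0,0,1,1,1,0,0,1,0,1,0,0]
Step 3: insert nr at [8, 12, 16, 19, 30] -> counters=[0,1,0,0,0,0,0,0,1,0,0,0,1,0,1,0,2,2,0,1,0,1,1,1,0,0,1,0,1,0,1]
Step 4: insert d at [2, 7, 15, 19, 21] -> counters=[0,1,1,0,0,0,0,1,1,0,0,0,1,0,1,1,2,2,0,2,0,2,1,1,0,0,1,0,1,0,1]
Step 5: insert j at [0, 7, 11, 12, 16] -> counters=[1,1,1,0,0,0,0,2,1,0,0,1,2,0,1,1,3,2,0,2,0,2,1,1,0,0,1,0,1,0,1]
Step 6: insert l at [3, 9, 22, 28, 29] -> counters=[1,1,1,1,0,0,0,2,1,1,0,1,2,0,1,1,3,2,0,2,0,2,2,1,0,0,1,0,2,1,1]
Final counters=[1,1,1,1,0,0,0,2,1,1,0,1,2,0,1,1,3,2,0,2,0,2,2,1,0,0,1,0,2,1,1] -> counters[2]=1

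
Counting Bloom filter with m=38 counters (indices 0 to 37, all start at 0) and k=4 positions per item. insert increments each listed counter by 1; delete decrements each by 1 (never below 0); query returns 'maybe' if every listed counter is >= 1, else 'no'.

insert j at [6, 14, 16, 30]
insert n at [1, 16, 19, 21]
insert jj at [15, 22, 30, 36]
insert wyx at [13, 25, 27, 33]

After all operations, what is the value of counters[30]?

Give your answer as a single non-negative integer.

Step 1: insert j at [6, 14, 16, 30] -> counters=[0,0,0,0,0,0,1,0,0,0,0,0,0,0,1,0,1,0,0,0,0,0,0,0,0,0,0,0,0,0,1,0,0,0,0,0,0,0]
Step 2: insert n at [1, 16, 19, 21] -> counters=[0,1,0,0,0,0,1,0,0,0,0,0,0,0,1,0,2,0,0,1,0,1,0,0,0,0,0,0,0,0,1,0,0,0,0,0,0,0]
Step 3: insert jj at [15, 22, 30, 36] -> counters=[0,1,0,0,0,0,1,0,0,0,0,0,0,0,1,1,2,0,0,1,0,1,1,0,0,0,0,0,0,0,2,0,0,0,0,0,1,0]
Step 4: insert wyx at [13, 25, 27, 33] -> counters=[0,1,0,0,0,0,1,0,0,0,0,0,0,1,1,1,2,0,0,1,0,1,1,0,0,1,0,1,0,0,2,0,0,1,0,0,1,0]
Final counters=[0,1,0,0,0,0,1,0,0,0,0,0,0,1,1,1,2,0,0,1,0,1,1,0,0,1,0,1,0,0,2,0,0,1,0,0,1,0] -> counters[30]=2

Answer: 2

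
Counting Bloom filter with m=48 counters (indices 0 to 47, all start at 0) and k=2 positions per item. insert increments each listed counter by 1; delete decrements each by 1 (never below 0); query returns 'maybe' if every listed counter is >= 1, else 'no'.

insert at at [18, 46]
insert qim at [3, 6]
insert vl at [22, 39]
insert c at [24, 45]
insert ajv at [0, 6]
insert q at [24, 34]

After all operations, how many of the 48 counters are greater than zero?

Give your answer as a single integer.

Answer: 10

Derivation:
Step 1: insert at at [18, 46] -> counters=[0,0,0,0,0,0,0,0,0,0,0,0,0,0,0,0,0,0,1,0,0,0,0,0,0,0,0,0,0,0,0,0,0,0,0,0,0,0,0,0,0,0,0,0,0,0,1,0]
Step 2: insert qim at [3, 6] -> counters=[0,0,0,1,0,0,1,0,0,0,0,0,0,0,0,0,0,0,1,0,0,0,0,0,0,0,0,0,0,0,0,0,0,0,0,0,0,0,0,0,0,0,0,0,0,0,1,0]
Step 3: insert vl at [22, 39] -> counters=[0,0,0,1,0,0,1,0,0,0,0,0,0,0,0,0,0,0,1,0,0,0,1,0,0,0,0,0,0,0,0,0,0,0,0,0,0,0,0,1,0,0,0,0,0,0,1,0]
Step 4: insert c at [24, 45] -> counters=[0,0,0,1,0,0,1,0,0,0,0,0,0,0,0,0,0,0,1,0,0,0,1,0,1,0,0,0,0,0,0,0,0,0,0,0,0,0,0,1,0,0,0,0,0,1,1,0]
Step 5: insert ajv at [0, 6] -> counters=[1,0,0,1,0,0,2,0,0,0,0,0,0,0,0,0,0,0,1,0,0,0,1,0,1,0,0,0,0,0,0,0,0,0,0,0,0,0,0,1,0,0,0,0,0,1,1,0]
Step 6: insert q at [24, 34] -> counters=[1,0,0,1,0,0,2,0,0,0,0,0,0,0,0,0,0,0,1,0,0,0,1,0,2,0,0,0,0,0,0,0,0,0,1,0,0,0,0,1,0,0,0,0,0,1,1,0]
Final counters=[1,0,0,1,0,0,2,0,0,0,0,0,0,0,0,0,0,0,1,0,0,0,1,0,2,0,0,0,0,0,0,0,0,0,1,0,0,0,0,1,0,0,0,0,0,1,1,0] -> 10 nonzero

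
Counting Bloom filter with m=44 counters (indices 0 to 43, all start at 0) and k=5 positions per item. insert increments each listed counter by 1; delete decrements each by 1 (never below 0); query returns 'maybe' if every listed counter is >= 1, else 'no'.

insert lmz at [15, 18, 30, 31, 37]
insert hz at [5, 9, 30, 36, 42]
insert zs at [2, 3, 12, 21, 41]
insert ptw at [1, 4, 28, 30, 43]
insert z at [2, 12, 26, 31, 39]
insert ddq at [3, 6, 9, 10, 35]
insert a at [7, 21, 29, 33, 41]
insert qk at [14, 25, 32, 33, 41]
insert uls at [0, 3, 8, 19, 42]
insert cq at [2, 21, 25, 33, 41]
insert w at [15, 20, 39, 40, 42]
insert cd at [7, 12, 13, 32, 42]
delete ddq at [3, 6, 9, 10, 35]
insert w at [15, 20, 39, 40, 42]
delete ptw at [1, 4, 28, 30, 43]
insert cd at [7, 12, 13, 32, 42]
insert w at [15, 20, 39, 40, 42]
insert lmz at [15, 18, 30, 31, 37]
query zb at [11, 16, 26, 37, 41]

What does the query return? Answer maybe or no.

Answer: no

Derivation:
Step 1: insert lmz at [15, 18, 30, 31, 37] -> counters=[0,0,0,0,0,0,0,0,0,0,0,0,0,0,0,1,0,0,1,0,0,0,0,0,0,0,0,0,0,0,1,1,0,0,0,0,0,1,0,0,0,0,0,0]
Step 2: insert hz at [5, 9, 30, 36, 42] -> counters=[0,0,0,0,0,1,0,0,0,1,0,0,0,0,0,1,0,0,1,0,0,0,0,0,0,0,0,0,0,0,2,1,0,0,0,0,1,1,0,0,0,0,1,0]
Step 3: insert zs at [2, 3, 12, 21, 41] -> counters=[0,0,1,1,0,1,0,0,0,1,0,0,1,0,0,1,0,0,1,0,0,1,0,0,0,0,0,0,0,0,2,1,0,0,0,0,1,1,0,0,0,1,1,0]
Step 4: insert ptw at [1, 4, 28, 30, 43] -> counters=[0,1,1,1,1,1,0,0,0,1,0,0,1,0,0,1,0,0,1,0,0,1,0,0,0,0,0,0,1,0,3,1,0,0,0,0,1,1,0,0,0,1,1,1]
Step 5: insert z at [2, 12, 26, 31, 39] -> counters=[0,1,2,1,1,1,0,0,0,1,0,0,2,0,0,1,0,0,1,0,0,1,0,0,0,0,1,0,1,0,3,2,0,0,0,0,1,1,0,1,0,1,1,1]
Step 6: insert ddq at [3, 6, 9, 10, 35] -> counters=[0,1,2,2,1,1,1,0,0,2,1,0,2,0,0,1,0,0,1,0,0,1,0,0,0,0,1,0,1,0,3,2,0,0,0,1,1,1,0,1,0,1,1,1]
Step 7: insert a at [7, 21, 29, 33, 41] -> counters=[0,1,2,2,1,1,1,1,0,2,1,0,2,0,0,1,0,0,1,0,0,2,0,0,0,0,1,0,1,1,3,2,0,1,0,1,1,1,0,1,0,2,1,1]
Step 8: insert qk at [14, 25, 32, 33, 41] -> counters=[0,1,2,2,1,1,1,1,0,2,1,0,2,0,1,1,0,0,1,0,0,2,0,0,0,1,1,0,1,1,3,2,1,2,0,1,1,1,0,1,0,3,1,1]
Step 9: insert uls at [0, 3, 8, 19, 42] -> counters=[1,1,2,3,1,1,1,1,1,2,1,0,2,0,1,1,0,0,1,1,0,2,0,0,0,1,1,0,1,1,3,2,1,2,0,1,1,1,0,1,0,3,2,1]
Step 10: insert cq at [2, 21, 25, 33, 41] -> counters=[1,1,3,3,1,1,1,1,1,2,1,0,2,0,1,1,0,0,1,1,0,3,0,0,0,2,1,0,1,1,3,2,1,3,0,1,1,1,0,1,0,4,2,1]
Step 11: insert w at [15, 20, 39, 40, 42] -> counters=[1,1,3,3,1,1,1,1,1,2,1,0,2,0,1,2,0,0,1,1,1,3,0,0,0,2,1,0,1,1,3,2,1,3,0,1,1,1,0,2,1,4,3,1]
Step 12: insert cd at [7, 12, 13, 32, 42] -> counters=[1,1,3,3,1,1,1,2,1,2,1,0,3,1,1,2,0,0,1,1,1,3,0,0,0,2,1,0,1,1,3,2,2,3,0,1,1,1,0,2,1,4,4,1]
Step 13: delete ddq at [3, 6, 9, 10, 35] -> counters=[1,1,3,2,1,1,0,2,1,1,0,0,3,1,1,2,0,0,1,1,1,3,0,0,0,2,1,0,1,1,3,2,2,3,0,0,1,1,0,2,1,4,4,1]
Step 14: insert w at [15, 20, 39, 40, 42] -> counters=[1,1,3,2,1,1,0,2,1,1,0,0,3,1,1,3,0,0,1,1,2,3,0,0,0,2,1,0,1,1,3,2,2,3,0,0,1,1,0,3,2,4,5,1]
Step 15: delete ptw at [1, 4, 28, 30, 43] -> counters=[1,0,3,2,0,1,0,2,1,1,0,0,3,1,1,3,0,0,1,1,2,3,0,0,0,2,1,0,0,1,2,2,2,3,0,0,1,1,0,3,2,4,5,0]
Step 16: insert cd at [7, 12, 13, 32, 42] -> counters=[1,0,3,2,0,1,0,3,1,1,0,0,4,2,1,3,0,0,1,1,2,3,0,0,0,2,1,0,0,1,2,2,3,3,0,0,1,1,0,3,2,4,6,0]
Step 17: insert w at [15, 20, 39, 40, 42] -> counters=[1,0,3,2,0,1,0,3,1,1,0,0,4,2,1,4,0,0,1,1,3,3,0,0,0,2,1,0,0,1,2,2,3,3,0,0,1,1,0,4,3,4,7,0]
Step 18: insert lmz at [15, 18, 30, 31, 37] -> counters=[1,0,3,2,0,1,0,3,1,1,0,0,4,2,1,5,0,0,2,1,3,3,0,0,0,2,1,0,0,1,3,3,3,3,0,0,1,2,0,4,3,4,7,0]
Query zb: check counters[11]=0 counters[16]=0 counters[26]=1 counters[37]=2 counters[41]=4 -> no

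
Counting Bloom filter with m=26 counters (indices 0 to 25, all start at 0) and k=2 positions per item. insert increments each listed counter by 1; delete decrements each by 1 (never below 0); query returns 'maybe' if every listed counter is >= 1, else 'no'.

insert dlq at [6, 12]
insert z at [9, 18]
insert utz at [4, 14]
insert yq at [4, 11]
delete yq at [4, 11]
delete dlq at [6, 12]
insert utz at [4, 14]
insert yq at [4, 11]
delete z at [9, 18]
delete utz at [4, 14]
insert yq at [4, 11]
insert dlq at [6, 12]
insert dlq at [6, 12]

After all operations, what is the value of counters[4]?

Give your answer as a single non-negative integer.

Answer: 3

Derivation:
Step 1: insert dlq at [6, 12] -> counters=[0,0,0,0,0,0,1,0,0,0,0,0,1,0,0,0,0,0,0,0,0,0,0,0,0,0]
Step 2: insert z at [9, 18] -> counters=[0,0,0,0,0,0,1,0,0,1,0,0,1,0,0,0,0,0,1,0,0,0,0,0,0,0]
Step 3: insert utz at [4, 14] -> counters=[0,0,0,0,1,0,1,0,0,1,0,0,1,0,1,0,0,0,1,0,0,0,0,0,0,0]
Step 4: insert yq at [4, 11] -> counters=[0,0,0,0,2,0,1,0,0,1,0,1,1,0,1,0,0,0,1,0,0,0,0,0,0,0]
Step 5: delete yq at [4, 11] -> counters=[0,0,0,0,1,0,1,0,0,1,0,0,1,0,1,0,0,0,1,0,0,0,0,0,0,0]
Step 6: delete dlq at [6, 12] -> counters=[0,0,0,0,1,0,0,0,0,1,0,0,0,0,1,0,0,0,1,0,0,0,0,0,0,0]
Step 7: insert utz at [4, 14] -> counters=[0,0,0,0,2,0,0,0,0,1,0,0,0,0,2,0,0,0,1,0,0,0,0,0,0,0]
Step 8: insert yq at [4, 11] -> counters=[0,0,0,0,3,0,0,0,0,1,0,1,0,0,2,0,0,0,1,0,0,0,0,0,0,0]
Step 9: delete z at [9, 18] -> counters=[0,0,0,0,3,0,0,0,0,0,0,1,0,0,2,0,0,0,0,0,0,0,0,0,0,0]
Step 10: delete utz at [4, 14] -> counters=[0,0,0,0,2,0,0,0,0,0,0,1,0,0,1,0,0,0,0,0,0,0,0,0,0,0]
Step 11: insert yq at [4, 11] -> counters=[0,0,0,0,3,0,0,0,0,0,0,2,0,0,1,0,0,0,0,0,0,0,0,0,0,0]
Step 12: insert dlq at [6, 12] -> counters=[0,0,0,0,3,0,1,0,0,0,0,2,1,0,1,0,0,0,0,0,0,0,0,0,0,0]
Step 13: insert dlq at [6, 12] -> counters=[0,0,0,0,3,0,2,0,0,0,0,2,2,0,1,0,0,0,0,0,0,0,0,0,0,0]
Final counters=[0,0,0,0,3,0,2,0,0,0,0,2,2,0,1,0,0,0,0,0,0,0,0,0,0,0] -> counters[4]=3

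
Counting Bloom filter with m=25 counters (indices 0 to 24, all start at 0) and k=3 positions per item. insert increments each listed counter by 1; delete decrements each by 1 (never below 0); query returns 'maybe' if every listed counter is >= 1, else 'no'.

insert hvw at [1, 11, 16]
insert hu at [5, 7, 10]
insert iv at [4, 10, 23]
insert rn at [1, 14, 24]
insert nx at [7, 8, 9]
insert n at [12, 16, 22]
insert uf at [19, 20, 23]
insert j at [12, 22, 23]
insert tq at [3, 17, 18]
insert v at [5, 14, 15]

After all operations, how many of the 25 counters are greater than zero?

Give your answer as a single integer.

Step 1: insert hvw at [1, 11, 16] -> counters=[0,1,0,0,0,0,0,0,0,0,0,1,0,0,0,0,1,0,0,0,0,0,0,0,0]
Step 2: insert hu at [5, 7, 10] -> counters=[0,1,0,0,0,1,0,1,0,0,1,1,0,0,0,0,1,0,0,0,0,0,0,0,0]
Step 3: insert iv at [4, 10, 23] -> counters=[0,1,0,0,1,1,0,1,0,0,2,1,0,0,0,0,1,0,0,0,0,0,0,1,0]
Step 4: insert rn at [1, 14, 24] -> counters=[0,2,0,0,1,1,0,1,0,0,2,1,0,0,1,0,1,0,0,0,0,0,0,1,1]
Step 5: insert nx at [7, 8, 9] -> counters=[0,2,0,0,1,1,0,2,1,1,2,1,0,0,1,0,1,0,0,0,0,0,0,1,1]
Step 6: insert n at [12, 16, 22] -> counters=[0,2,0,0,1,1,0,2,1,1,2,1,1,0,1,0,2,0,0,0,0,0,1,1,1]
Step 7: insert uf at [19, 20, 23] -> counters=[0,2,0,0,1,1,0,2,1,1,2,1,1,0,1,0,2,0,0,1,1,0,1,2,1]
Step 8: insert j at [12, 22, 23] -> counters=[0,2,0,0,1,1,0,2,1,1,2,1,2,0,1,0,2,0,0,1,1,0,2,3,1]
Step 9: insert tq at [3, 17, 18] -> counters=[0,2,0,1,1,1,0,2,1,1,2,1,2,0,1,0,2,1,1,1,1,0,2,3,1]
Step 10: insert v at [5, 14, 15] -> counters=[0,2,0,1,1,2,0,2,1,1,2,1,2,0,2,1,2,1,1,1,1,0,2,3,1]
Final counters=[0,2,0,1,1,2,0,2,1,1,2,1,2,0,2,1,2,1,1,1,1,0,2,3,1] -> 20 nonzero

Answer: 20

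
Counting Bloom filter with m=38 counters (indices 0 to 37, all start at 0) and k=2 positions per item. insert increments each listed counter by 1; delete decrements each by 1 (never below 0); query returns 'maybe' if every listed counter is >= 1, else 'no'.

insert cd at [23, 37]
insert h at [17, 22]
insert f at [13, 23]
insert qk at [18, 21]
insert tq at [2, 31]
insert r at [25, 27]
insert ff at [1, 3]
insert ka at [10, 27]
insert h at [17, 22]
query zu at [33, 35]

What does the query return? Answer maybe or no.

Answer: no

Derivation:
Step 1: insert cd at [23, 37] -> counters=[0,0,0,0,0,0,0,0,0,0,0,0,0,0,0,0,0,0,0,0,0,0,0,1,0,0,0,0,0,0,0,0,0,0,0,0,0,1]
Step 2: insert h at [17, 22] -> counters=[0,0,0,0,0,0,0,0,0,0,0,0,0,0,0,0,0,1,0,0,0,0,1,1,0,0,0,0,0,0,0,0,0,0,0,0,0,1]
Step 3: insert f at [13, 23] -> counters=[0,0,0,0,0,0,0,0,0,0,0,0,0,1,0,0,0,1,0,0,0,0,1,2,0,0,0,0,0,0,0,0,0,0,0,0,0,1]
Step 4: insert qk at [18, 21] -> counters=[0,0,0,0,0,0,0,0,0,0,0,0,0,1,0,0,0,1,1,0,0,1,1,2,0,0,0,0,0,0,0,0,0,0,0,0,0,1]
Step 5: insert tq at [2, 31] -> counters=[0,0,1,0,0,0,0,0,0,0,0,0,0,1,0,0,0,1,1,0,0,1,1,2,0,0,0,0,0,0,0,1,0,0,0,0,0,1]
Step 6: insert r at [25, 27] -> counters=[0,0,1,0,0,0,0,0,0,0,0,0,0,1,0,0,0,1,1,0,0,1,1,2,0,1,0,1,0,0,0,1,0,0,0,0,0,1]
Step 7: insert ff at [1, 3] -> counters=[0,1,1,1,0,0,0,0,0,0,0,0,0,1,0,0,0,1,1,0,0,1,1,2,0,1,0,1,0,0,0,1,0,0,0,0,0,1]
Step 8: insert ka at [10, 27] -> counters=[0,1,1,1,0,0,0,0,0,0,1,0,0,1,0,0,0,1,1,0,0,1,1,2,0,1,0,2,0,0,0,1,0,0,0,0,0,1]
Step 9: insert h at [17, 22] -> counters=[0,1,1,1,0,0,0,0,0,0,1,0,0,1,0,0,0,2,1,0,0,1,2,2,0,1,0,2,0,0,0,1,0,0,0,0,0,1]
Query zu: check counters[33]=0 counters[35]=0 -> no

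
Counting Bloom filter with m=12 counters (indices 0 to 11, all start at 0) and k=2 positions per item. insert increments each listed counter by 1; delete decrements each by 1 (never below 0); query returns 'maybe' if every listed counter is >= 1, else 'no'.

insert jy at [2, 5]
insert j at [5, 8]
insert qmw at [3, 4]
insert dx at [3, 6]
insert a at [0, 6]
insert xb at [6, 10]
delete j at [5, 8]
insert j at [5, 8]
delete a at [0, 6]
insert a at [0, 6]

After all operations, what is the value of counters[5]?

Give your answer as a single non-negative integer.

Answer: 2

Derivation:
Step 1: insert jy at [2, 5] -> counters=[0,0,1,0,0,1,0,0,0,0,0,0]
Step 2: insert j at [5, 8] -> counters=[0,0,1,0,0,2,0,0,1,0,0,0]
Step 3: insert qmw at [3, 4] -> counters=[0,0,1,1,1,2,0,0,1,0,0,0]
Step 4: insert dx at [3, 6] -> counters=[0,0,1,2,1,2,1,0,1,0,0,0]
Step 5: insert a at [0, 6] -> counters=[1,0,1,2,1,2,2,0,1,0,0,0]
Step 6: insert xb at [6, 10] -> counters=[1,0,1,2,1,2,3,0,1,0,1,0]
Step 7: delete j at [5, 8] -> counters=[1,0,1,2,1,1,3,0,0,0,1,0]
Step 8: insert j at [5, 8] -> counters=[1,0,1,2,1,2,3,0,1,0,1,0]
Step 9: delete a at [0, 6] -> counters=[0,0,1,2,1,2,2,0,1,0,1,0]
Step 10: insert a at [0, 6] -> counters=[1,0,1,2,1,2,3,0,1,0,1,0]
Final counters=[1,0,1,2,1,2,3,0,1,0,1,0] -> counters[5]=2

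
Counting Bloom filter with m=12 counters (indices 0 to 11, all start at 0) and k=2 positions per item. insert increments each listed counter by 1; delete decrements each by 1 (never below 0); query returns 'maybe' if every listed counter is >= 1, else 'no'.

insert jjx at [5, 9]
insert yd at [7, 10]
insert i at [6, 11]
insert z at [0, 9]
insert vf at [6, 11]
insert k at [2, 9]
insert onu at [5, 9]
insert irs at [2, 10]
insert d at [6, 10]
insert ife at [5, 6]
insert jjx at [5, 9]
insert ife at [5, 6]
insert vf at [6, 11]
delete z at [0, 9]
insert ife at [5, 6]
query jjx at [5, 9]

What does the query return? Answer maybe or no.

Step 1: insert jjx at [5, 9] -> counters=[0,0,0,0,0,1,0,0,0,1,0,0]
Step 2: insert yd at [7, 10] -> counters=[0,0,0,0,0,1,0,1,0,1,1,0]
Step 3: insert i at [6, 11] -> counters=[0,0,0,0,0,1,1,1,0,1,1,1]
Step 4: insert z at [0, 9] -> counters=[1,0,0,0,0,1,1,1,0,2,1,1]
Step 5: insert vf at [6, 11] -> counters=[1,0,0,0,0,1,2,1,0,2,1,2]
Step 6: insert k at [2, 9] -> counters=[1,0,1,0,0,1,2,1,0,3,1,2]
Step 7: insert onu at [5, 9] -> counters=[1,0,1,0,0,2,2,1,0,4,1,2]
Step 8: insert irs at [2, 10] -> counters=[1,0,2,0,0,2,2,1,0,4,2,2]
Step 9: insert d at [6, 10] -> counters=[1,0,2,0,0,2,3,1,0,4,3,2]
Step 10: insert ife at [5, 6] -> counters=[1,0,2,0,0,3,4,1,0,4,3,2]
Step 11: insert jjx at [5, 9] -> counters=[1,0,2,0,0,4,4,1,0,5,3,2]
Step 12: insert ife at [5, 6] -> counters=[1,0,2,0,0,5,5,1,0,5,3,2]
Step 13: insert vf at [6, 11] -> counters=[1,0,2,0,0,5,6,1,0,5,3,3]
Step 14: delete z at [0, 9] -> counters=[0,0,2,0,0,5,6,1,0,4,3,3]
Step 15: insert ife at [5, 6] -> counters=[0,0,2,0,0,6,7,1,0,4,3,3]
Query jjx: check counters[5]=6 counters[9]=4 -> maybe

Answer: maybe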